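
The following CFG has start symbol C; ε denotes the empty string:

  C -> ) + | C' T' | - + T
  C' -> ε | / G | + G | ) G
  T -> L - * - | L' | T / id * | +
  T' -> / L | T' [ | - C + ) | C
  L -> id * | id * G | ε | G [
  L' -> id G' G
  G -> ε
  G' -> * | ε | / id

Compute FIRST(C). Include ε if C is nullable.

{ ), +, -, / }

C -> ) + contributes {)}.
From C -> C' T': C' nullable, take FIRST(C') ∪ FIRST(T') = { ), +, -, / }.
C -> - + T contributes {-}.
Union: FIRST(C) = { ), +, -, / }.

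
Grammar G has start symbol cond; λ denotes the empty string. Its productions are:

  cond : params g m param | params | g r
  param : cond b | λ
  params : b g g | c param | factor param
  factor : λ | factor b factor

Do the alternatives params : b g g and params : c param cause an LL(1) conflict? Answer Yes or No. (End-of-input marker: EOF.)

FIRST(b g g) = { b } and FIRST(c param) = { c }.
The FIRST sets are disjoint and neither alternative is nullable — no conflict.

No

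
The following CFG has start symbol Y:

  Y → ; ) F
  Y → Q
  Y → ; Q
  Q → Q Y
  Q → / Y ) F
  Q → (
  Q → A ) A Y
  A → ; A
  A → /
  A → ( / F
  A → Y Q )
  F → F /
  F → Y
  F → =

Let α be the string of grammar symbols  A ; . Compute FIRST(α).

Add FIRST(A) = { (, /, ; }; A is not nullable, stop.

{ (, /, ; }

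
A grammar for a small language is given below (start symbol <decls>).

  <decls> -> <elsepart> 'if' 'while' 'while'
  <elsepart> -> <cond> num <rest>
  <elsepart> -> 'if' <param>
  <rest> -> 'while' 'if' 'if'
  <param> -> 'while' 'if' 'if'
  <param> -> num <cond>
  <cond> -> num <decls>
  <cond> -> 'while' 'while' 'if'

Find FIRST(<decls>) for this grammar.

From <decls> -> <elsepart> 'if' 'while' 'while': add FIRST(<elsepart>) = { 'if', 'while', num }.
Union: FIRST(<decls>) = { 'if', 'while', num }.

{ 'if', 'while', num }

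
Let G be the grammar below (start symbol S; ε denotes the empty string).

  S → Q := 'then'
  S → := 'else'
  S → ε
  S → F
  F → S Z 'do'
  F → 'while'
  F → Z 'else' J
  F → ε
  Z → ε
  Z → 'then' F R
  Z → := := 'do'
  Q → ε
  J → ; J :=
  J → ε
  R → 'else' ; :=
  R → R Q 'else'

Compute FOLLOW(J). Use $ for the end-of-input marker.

In F → Z 'else' J: J is at the end, add FOLLOW(F) = { $, 'do', 'else', 'then', := }.
In J → ; J :=: add FIRST(:=) = { := }.
Union: FOLLOW(J) = { $, 'do', 'else', 'then', := }.

{ $, 'do', 'else', 'then', := }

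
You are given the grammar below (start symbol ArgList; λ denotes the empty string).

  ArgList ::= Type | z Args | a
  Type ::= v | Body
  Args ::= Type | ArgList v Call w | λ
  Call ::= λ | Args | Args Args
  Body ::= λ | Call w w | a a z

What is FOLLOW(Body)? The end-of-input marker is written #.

{ #, a, v, w, z }

In Type ::= Body: Body is at the end, add FOLLOW(Type) = { #, a, v, w, z }.
Union: FOLLOW(Body) = { #, a, v, w, z }.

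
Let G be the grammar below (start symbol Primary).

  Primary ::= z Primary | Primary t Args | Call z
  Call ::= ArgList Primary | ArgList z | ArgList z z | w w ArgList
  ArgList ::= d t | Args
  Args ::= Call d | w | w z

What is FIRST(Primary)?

Primary ::= z Primary contributes {z}.
From Primary ::= Primary t Args: add FIRST(Primary) = { d, w, z }.
From Primary ::= Call z: add FIRST(Call) = { d, w }.
Union: FIRST(Primary) = { d, w, z }.

{ d, w, z }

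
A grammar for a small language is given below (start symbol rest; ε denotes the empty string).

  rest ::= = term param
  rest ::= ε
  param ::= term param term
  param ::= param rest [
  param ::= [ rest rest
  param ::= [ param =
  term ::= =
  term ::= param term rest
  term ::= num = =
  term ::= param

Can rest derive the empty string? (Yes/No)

rest has an ε-production, so rest ⇒ ε.

Yes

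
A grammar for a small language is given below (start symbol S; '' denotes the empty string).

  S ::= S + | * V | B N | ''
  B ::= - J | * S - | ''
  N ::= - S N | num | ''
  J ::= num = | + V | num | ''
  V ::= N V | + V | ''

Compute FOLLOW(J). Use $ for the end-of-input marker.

{ $, +, -, num }

In B ::= - J: J is at the end, add FOLLOW(B) = { $, +, -, num }.
Union: FOLLOW(J) = { $, +, -, num }.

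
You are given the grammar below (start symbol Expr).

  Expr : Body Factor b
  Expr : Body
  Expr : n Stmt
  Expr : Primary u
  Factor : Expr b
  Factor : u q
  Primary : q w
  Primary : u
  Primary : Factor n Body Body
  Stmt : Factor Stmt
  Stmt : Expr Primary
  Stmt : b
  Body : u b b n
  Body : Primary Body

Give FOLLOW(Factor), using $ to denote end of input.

In Expr : Body Factor b: add FIRST(b) = { b }.
In Primary : Factor n Body Body: add FIRST(n Body Body) = { n }.
In Stmt : Factor Stmt: add FIRST(Stmt) = { b, n, q, u }.
Union: FOLLOW(Factor) = { b, n, q, u }.

{ b, n, q, u }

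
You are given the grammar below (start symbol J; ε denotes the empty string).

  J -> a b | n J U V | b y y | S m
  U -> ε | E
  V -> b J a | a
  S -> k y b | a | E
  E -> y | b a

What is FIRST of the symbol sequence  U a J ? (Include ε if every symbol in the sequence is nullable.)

{ a, b, y }

Add FIRST(U)\{ε} = { b, y }; U is nullable, continue.
a is a terminal; add {a} and stop.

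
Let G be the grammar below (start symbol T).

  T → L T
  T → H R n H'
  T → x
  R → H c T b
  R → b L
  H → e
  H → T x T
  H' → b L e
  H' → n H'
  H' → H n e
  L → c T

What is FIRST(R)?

{ b, c, e, x }

From R → H c T b: add FIRST(H) = { c, e, x }.
R → b L contributes {b}.
Union: FIRST(R) = { b, c, e, x }.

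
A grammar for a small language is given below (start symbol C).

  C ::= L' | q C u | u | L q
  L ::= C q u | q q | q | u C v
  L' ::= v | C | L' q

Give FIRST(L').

L' ::= v contributes {v}.
From L' ::= C: add FIRST(C) = { q, u, v }.
From L' ::= L' q: add FIRST(L') = { q, u, v }.
Union: FIRST(L') = { q, u, v }.

{ q, u, v }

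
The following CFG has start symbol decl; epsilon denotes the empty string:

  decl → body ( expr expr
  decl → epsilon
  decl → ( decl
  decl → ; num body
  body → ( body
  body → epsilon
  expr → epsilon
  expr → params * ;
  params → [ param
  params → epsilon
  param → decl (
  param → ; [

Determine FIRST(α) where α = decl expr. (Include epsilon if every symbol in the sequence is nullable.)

Add FIRST(decl)\{epsilon} = { (, ; }; decl is nullable, continue.
Add FIRST(expr)\{epsilon} = { *, [ }; expr is nullable, continue.
Every symbol is nullable, so include epsilon.

{ (, *, ;, [, epsilon }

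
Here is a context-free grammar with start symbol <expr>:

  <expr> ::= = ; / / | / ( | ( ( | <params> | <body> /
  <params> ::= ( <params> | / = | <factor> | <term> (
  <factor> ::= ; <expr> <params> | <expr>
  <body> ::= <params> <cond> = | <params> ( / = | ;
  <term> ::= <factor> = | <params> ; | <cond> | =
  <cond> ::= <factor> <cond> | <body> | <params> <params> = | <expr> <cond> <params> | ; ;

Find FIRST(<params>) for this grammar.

<params> ::= ( <params> contributes {(}.
<params> ::= / = contributes {/}.
From <params> ::= <factor>: add FIRST(<factor>) = { (, /, ;, = }.
From <params> ::= <term> (: add FIRST(<term>) = { (, /, ;, = }.
Union: FIRST(<params>) = { (, /, ;, = }.

{ (, /, ;, = }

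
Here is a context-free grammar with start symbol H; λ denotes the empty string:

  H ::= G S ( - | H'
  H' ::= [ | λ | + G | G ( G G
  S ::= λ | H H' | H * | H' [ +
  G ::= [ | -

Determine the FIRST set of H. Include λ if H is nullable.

From H ::= G S ( -: add FIRST(G) = { -, [ }.
From H ::= H': add FIRST(H') = { +, -, [, λ } (including λ since H' is nullable).
Union: FIRST(H) = { +, -, [, λ }.

{ +, -, [, λ }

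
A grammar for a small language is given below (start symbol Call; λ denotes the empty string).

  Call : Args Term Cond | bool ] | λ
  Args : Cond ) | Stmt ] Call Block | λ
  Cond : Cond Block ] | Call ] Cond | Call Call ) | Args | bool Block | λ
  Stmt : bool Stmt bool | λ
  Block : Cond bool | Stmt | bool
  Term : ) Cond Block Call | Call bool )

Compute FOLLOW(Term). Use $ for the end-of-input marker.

In Call : Args Term Cond: add FIRST(Cond)\{λ} = { ), ], bool }.
  Since Cond is nullable, also add FOLLOW(Call) = { $, ), ], bool }.
Union: FOLLOW(Term) = { $, ), ], bool }.

{ $, ), ], bool }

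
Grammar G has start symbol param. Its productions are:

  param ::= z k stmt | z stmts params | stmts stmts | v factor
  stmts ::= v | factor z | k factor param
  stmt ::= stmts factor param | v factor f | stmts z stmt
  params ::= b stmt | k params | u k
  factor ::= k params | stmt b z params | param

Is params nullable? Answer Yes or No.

No

No nonterminal in this grammar is nullable.
No production of params has an RHS whose symbols are all nullable, so params is not nullable.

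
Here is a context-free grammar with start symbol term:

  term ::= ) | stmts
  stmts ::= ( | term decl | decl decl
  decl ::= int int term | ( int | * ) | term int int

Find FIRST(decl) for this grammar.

decl ::= int int term contributes {int}.
decl ::= ( int contributes {(}.
decl ::= * ) contributes {*}.
From decl ::= term int int: add FIRST(term) = { (, ), *, int }.
Union: FIRST(decl) = { (, ), *, int }.

{ (, ), *, int }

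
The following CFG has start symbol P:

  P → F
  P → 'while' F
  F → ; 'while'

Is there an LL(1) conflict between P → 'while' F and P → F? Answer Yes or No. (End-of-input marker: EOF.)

No

FIRST('while' F) = { 'while' } and FIRST(F) = { ; }.
The FIRST sets are disjoint and neither alternative is nullable — no conflict.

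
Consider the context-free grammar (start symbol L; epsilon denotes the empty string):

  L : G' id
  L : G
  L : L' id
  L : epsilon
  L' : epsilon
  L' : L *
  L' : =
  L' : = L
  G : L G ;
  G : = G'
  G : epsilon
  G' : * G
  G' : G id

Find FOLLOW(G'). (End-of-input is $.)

{ $, *, ;, =, id }

In L : G' id: add FIRST(id) = { id }.
In G : = G': G' is at the end, add FOLLOW(G) = { $, *, ;, =, id }.
Union: FOLLOW(G') = { $, *, ;, =, id }.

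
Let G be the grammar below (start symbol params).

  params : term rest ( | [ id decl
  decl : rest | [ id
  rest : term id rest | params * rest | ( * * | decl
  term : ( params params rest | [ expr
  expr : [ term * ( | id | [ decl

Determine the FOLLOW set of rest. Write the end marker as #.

{ #, (, *, [, id }

In params : term rest (: add FIRST(() = { ( }.
In decl : rest: rest is at the end, add FOLLOW(decl) = { #, (, *, [, id }.
In rest : term id rest: rest is at the end, add FOLLOW(rest) = { #, (, *, [, id }.
In rest : params * rest: rest is at the end, add FOLLOW(rest) = { #, (, *, [, id }.
In term : ( params params rest: rest is at the end, add FOLLOW(term) = { (, *, [, id }.
Union: FOLLOW(rest) = { #, (, *, [, id }.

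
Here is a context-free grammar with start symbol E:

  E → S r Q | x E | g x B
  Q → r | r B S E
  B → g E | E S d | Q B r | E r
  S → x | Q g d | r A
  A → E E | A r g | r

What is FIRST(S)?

{ r, x }

S → x contributes {x}.
From S → Q g d: add FIRST(Q) = { r }.
S → r A contributes {r}.
Union: FIRST(S) = { r, x }.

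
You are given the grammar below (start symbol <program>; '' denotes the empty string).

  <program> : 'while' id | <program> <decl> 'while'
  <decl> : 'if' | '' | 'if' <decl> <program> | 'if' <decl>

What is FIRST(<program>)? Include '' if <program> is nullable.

<program> : 'while' id contributes {'while'}.
From <program> : <program> <decl> 'while': add FIRST(<program>) = { 'while' }.
Union: FIRST(<program>) = { 'while' }.

{ 'while' }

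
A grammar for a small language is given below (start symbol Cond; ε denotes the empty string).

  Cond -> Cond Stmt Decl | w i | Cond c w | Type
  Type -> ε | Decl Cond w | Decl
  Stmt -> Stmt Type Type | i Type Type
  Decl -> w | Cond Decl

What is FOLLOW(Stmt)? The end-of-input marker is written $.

In Cond -> Cond Stmt Decl: add FIRST(Decl) = { c, i, w }.
In Stmt -> Stmt Type Type: add FIRST(Type Type)\{ε} = { c, i, w }.
  Since Type Type is nullable, also add FOLLOW(Stmt) = { c, i, w }.
Union: FOLLOW(Stmt) = { c, i, w }.

{ c, i, w }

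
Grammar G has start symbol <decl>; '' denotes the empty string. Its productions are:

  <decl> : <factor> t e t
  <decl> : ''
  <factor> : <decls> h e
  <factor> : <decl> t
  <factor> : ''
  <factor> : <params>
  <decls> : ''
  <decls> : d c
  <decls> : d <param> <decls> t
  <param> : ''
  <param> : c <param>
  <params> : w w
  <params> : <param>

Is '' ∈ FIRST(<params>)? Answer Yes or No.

Yes

<params> : <param> and each of <param> is nullable, so <params> ⇒* ''.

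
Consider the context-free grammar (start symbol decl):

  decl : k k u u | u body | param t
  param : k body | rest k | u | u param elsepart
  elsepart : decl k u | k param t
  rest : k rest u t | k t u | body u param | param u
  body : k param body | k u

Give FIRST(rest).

{ k, u }

rest : k rest u t contributes {k}.
rest : k t u contributes {k}.
From rest : body u param: add FIRST(body) = { k }.
From rest : param u: add FIRST(param) = { k, u }.
Union: FIRST(rest) = { k, u }.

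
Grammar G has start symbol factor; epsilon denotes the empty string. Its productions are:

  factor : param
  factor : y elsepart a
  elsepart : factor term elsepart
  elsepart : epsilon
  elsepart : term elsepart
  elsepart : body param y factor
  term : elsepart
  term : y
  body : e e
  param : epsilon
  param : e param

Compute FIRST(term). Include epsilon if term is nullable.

From term : elsepart: add FIRST(elsepart) = { e, y, epsilon } (including epsilon since elsepart is nullable).
term : y contributes {y}.
Union: FIRST(term) = { e, y, epsilon }.

{ e, y, epsilon }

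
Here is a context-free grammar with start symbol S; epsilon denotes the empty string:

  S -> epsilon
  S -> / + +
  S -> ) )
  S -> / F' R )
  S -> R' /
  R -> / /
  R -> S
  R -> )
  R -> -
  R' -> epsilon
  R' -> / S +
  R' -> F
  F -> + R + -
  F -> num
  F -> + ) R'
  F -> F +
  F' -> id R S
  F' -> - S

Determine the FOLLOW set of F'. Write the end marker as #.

{ ), +, -, /, num }

In S -> / F' R ): add FIRST(R )) = { ), +, -, /, num }.
Union: FOLLOW(F') = { ), +, -, /, num }.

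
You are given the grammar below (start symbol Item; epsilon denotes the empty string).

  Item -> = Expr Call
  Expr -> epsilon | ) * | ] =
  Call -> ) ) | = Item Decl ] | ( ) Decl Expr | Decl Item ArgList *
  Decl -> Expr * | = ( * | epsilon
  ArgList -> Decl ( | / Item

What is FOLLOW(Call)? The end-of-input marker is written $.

{ $, (, ), *, /, =, ] }

In Item -> = Expr Call: Call is at the end, add FOLLOW(Item) = { $, (, ), *, /, =, ] }.
Union: FOLLOW(Call) = { $, (, ), *, /, =, ] }.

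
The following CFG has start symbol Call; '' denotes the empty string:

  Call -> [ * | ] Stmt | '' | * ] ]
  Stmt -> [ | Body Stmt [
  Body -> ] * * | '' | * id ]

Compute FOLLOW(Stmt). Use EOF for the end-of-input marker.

{ EOF, [ }

In Call -> ] Stmt: Stmt is at the end, add FOLLOW(Call) = { EOF }.
In Stmt -> Body Stmt [: add FIRST([) = { [ }.
Union: FOLLOW(Stmt) = { EOF, [ }.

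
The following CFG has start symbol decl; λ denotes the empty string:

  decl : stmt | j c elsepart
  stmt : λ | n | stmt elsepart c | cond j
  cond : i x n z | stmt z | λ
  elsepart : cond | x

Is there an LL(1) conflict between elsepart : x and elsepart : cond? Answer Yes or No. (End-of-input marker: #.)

FIRST(x) = { x } and FIRST(cond) = { c, i, j, n, x, z, λ }.
Both contain x, so the two alternatives are not disjoint — LL(1) conflict.

Yes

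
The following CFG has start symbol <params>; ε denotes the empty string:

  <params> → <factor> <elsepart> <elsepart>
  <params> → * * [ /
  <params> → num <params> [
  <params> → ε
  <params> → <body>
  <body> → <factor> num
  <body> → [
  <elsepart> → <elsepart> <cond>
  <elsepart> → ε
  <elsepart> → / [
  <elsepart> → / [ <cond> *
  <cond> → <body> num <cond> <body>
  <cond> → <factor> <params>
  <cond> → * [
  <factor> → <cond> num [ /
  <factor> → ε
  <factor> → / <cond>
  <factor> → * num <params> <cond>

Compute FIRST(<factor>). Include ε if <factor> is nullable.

{ *, /, [, num, ε }

From <factor> → <cond> num [ /: <cond> nullable, take FIRST(<cond>) ∪ {num} = { *, /, [, num }.
<factor> → ε contributes ε.
<factor> → / <cond> contributes {/}.
<factor> → * num <params> <cond> contributes {*}.
Union: FIRST(<factor>) = { *, /, [, num, ε }.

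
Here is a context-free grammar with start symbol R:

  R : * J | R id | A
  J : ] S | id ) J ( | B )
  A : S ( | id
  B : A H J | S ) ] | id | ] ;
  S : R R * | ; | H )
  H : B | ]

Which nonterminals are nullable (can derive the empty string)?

No nonterminal has an empty production or an RHS whose symbols are all nullable.

{ } (none)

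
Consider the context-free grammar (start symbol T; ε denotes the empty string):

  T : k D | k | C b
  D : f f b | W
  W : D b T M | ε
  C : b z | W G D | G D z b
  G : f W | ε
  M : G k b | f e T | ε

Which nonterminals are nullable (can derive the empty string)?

{ C, D, G, M, W }

Directly nullable (have an ε-production): W, G, M.
D : W with every symbol nullable, so D is nullable.
C : W G D with every symbol nullable, so C is nullable.
No other nonterminal has a production whose RHS symbols are all nullable.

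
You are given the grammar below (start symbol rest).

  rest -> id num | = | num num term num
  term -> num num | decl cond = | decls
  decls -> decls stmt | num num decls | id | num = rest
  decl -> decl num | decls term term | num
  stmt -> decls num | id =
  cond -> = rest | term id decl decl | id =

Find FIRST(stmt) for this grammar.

{ id, num }

From stmt -> decls num: add FIRST(decls) = { id, num }.
stmt -> id = contributes {id}.
Union: FIRST(stmt) = { id, num }.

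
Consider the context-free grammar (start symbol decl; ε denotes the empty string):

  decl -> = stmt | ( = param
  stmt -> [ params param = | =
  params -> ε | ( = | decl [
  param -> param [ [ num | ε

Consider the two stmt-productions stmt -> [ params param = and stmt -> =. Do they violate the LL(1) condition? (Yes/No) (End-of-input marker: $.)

FIRST([ params param =) = { [ } and FIRST(=) = { = }.
The FIRST sets are disjoint and neither alternative is nullable — no conflict.

No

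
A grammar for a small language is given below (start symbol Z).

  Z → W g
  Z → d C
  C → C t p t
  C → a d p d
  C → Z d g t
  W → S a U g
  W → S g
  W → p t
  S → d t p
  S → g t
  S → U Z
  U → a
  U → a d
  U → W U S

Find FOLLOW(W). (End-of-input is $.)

In Z → W g: add FIRST(g) = { g }.
In U → W U S: add FIRST(U S) = { a, d, g, p }.
Union: FOLLOW(W) = { a, d, g, p }.

{ a, d, g, p }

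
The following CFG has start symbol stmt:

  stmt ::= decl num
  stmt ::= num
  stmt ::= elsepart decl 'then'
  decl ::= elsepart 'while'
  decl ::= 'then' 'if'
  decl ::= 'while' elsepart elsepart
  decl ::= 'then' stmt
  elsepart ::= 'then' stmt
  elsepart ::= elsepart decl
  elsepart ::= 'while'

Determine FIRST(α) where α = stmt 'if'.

Add FIRST(stmt) = { 'then', 'while', num }; stmt is not nullable, stop.

{ 'then', 'while', num }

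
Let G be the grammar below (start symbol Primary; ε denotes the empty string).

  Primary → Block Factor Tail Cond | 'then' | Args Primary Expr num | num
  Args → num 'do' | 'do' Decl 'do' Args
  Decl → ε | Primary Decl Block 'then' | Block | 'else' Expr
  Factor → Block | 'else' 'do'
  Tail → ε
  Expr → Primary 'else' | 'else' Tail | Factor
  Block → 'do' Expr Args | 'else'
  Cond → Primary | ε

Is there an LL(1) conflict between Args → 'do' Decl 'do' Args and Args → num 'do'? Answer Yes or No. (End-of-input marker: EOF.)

No

FIRST('do' Decl 'do' Args) = { 'do' } and FIRST(num 'do') = { num }.
The FIRST sets are disjoint and neither alternative is nullable — no conflict.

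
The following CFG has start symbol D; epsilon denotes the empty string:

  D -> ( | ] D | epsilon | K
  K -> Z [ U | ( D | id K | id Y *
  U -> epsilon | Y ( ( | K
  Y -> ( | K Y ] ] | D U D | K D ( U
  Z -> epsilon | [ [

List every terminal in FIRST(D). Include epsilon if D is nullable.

{ (, [, ], id, epsilon }

D -> ( contributes {(}.
D -> ] D contributes {]}.
D -> epsilon contributes epsilon.
From D -> K: add FIRST(K) = { (, [, id }.
Union: FIRST(D) = { (, [, ], id, epsilon }.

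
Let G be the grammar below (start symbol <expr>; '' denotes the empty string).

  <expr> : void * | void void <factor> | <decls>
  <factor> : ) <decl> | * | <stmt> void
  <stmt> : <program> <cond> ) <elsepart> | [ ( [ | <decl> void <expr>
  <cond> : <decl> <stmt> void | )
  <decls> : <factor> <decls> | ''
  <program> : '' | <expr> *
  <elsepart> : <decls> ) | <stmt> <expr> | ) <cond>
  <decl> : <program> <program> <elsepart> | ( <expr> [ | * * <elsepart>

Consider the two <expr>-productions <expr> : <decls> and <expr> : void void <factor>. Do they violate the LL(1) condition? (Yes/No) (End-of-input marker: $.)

Yes

FIRST(<decls>) = { (, ), *, [, void, '' } and FIRST(void void <factor>) = { void }.
Both contain void, so the two alternatives are not disjoint — LL(1) conflict.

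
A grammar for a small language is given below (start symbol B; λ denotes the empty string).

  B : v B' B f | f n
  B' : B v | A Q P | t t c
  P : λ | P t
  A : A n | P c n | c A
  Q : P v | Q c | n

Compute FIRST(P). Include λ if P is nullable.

{ t, λ }

P : λ contributes λ.
From P : P t: P nullable, take FIRST(P) ∪ {t} = { t }.
Union: FIRST(P) = { t, λ }.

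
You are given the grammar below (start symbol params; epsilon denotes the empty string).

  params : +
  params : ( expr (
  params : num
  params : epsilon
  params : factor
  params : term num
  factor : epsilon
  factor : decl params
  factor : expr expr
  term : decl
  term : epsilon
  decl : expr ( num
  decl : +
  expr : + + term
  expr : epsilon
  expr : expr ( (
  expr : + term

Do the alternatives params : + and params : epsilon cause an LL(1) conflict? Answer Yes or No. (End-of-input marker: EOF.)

No

FIRST(+) = { + } and FIRST(epsilon) = { epsilon }.
The second is nullable but FOLLOW(params) = { EOF } is disjoint from FIRST of the first.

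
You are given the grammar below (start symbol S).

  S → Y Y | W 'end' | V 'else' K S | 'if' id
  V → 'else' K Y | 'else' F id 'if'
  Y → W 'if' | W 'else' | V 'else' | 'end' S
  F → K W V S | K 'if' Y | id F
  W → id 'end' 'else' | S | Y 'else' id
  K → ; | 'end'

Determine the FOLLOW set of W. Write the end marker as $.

{ 'else', 'end', 'if' }

In S → W 'end': add FIRST('end') = { 'end' }.
In Y → W 'if': add FIRST('if') = { 'if' }.
In Y → W 'else': add FIRST('else') = { 'else' }.
In F → K W V S: add FIRST(V S) = { 'else' }.
Union: FOLLOW(W) = { 'else', 'end', 'if' }.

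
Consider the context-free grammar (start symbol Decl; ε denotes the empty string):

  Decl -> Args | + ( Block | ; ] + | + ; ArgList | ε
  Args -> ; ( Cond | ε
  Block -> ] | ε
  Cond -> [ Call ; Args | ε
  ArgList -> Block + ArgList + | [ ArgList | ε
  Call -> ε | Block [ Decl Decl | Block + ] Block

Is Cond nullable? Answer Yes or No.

Cond has an ε-production, so Cond ⇒ ε.

Yes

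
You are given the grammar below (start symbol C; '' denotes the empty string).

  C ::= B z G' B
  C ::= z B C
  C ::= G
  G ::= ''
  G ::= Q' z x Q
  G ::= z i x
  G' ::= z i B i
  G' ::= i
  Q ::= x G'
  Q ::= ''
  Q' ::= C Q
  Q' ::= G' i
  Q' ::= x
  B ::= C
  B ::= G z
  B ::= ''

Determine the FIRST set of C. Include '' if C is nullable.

{ i, x, z, '' }

From C ::= B z G' B: B nullable, take FIRST(B) ∪ {z} = { i, x, z }.
C ::= z B C contributes {z}.
From C ::= G: add FIRST(G) = { i, x, z, '' } (including '' since G is nullable).
Union: FIRST(C) = { i, x, z, '' }.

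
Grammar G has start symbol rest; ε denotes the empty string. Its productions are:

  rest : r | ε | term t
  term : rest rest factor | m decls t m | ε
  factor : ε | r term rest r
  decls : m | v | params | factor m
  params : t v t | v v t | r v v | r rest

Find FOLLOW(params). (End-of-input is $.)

In decls : params: params is at the end, add FOLLOW(decls) = { t }.
Union: FOLLOW(params) = { t }.

{ t }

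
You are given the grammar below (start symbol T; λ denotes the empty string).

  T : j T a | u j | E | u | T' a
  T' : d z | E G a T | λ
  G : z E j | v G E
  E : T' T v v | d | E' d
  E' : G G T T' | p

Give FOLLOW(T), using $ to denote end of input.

T is the start symbol, so $ ∈ FOLLOW(T).
In T : j T a: add FIRST(a) = { a }.
In T' : E G a T: T is at the end, add FOLLOW(T') = { a, d, j, p, u, v, z }.
In E : T' T v v: add FIRST(v v) = { v }.
In E' : G G T T': add FIRST(T')\{λ} = { a, d, j, p, u, v, z }.
  Since T' is nullable, also add FOLLOW(E') = { d }.
Union: FOLLOW(T) = { $, a, d, j, p, u, v, z }.

{ $, a, d, j, p, u, v, z }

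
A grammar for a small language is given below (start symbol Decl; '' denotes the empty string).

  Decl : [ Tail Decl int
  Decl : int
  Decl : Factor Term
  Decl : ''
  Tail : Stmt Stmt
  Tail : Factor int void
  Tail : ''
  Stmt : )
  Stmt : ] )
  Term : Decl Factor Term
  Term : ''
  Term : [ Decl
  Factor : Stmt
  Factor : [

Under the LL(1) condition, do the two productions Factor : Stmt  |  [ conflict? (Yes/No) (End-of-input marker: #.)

No

FIRST(Stmt) = { ), ] } and FIRST([) = { [ }.
The FIRST sets are disjoint and neither alternative is nullable — no conflict.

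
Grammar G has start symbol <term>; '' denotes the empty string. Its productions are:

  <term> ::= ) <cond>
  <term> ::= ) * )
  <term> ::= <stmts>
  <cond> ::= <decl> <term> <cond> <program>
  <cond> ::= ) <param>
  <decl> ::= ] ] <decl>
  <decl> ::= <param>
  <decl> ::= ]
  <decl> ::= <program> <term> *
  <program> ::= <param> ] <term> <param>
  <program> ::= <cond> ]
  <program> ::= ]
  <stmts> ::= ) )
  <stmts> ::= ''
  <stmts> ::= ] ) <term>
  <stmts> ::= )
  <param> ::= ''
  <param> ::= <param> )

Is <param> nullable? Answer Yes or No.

<param> has an ''-production, so <param> ⇒ ''.

Yes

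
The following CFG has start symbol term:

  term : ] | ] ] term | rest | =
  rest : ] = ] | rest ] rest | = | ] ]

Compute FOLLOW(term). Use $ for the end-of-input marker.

term is the start symbol, so $ ∈ FOLLOW(term).
In term : ] ] term: term is at the end, add FOLLOW(term) = { $ }.
Union: FOLLOW(term) = { $ }.

{ $ }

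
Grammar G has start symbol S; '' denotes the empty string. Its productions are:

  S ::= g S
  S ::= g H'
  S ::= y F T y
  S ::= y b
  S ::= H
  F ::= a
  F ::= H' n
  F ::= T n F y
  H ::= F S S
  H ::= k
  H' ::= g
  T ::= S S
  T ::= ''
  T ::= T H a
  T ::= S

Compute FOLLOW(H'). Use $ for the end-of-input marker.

In S ::= g H': H' is at the end, add FOLLOW(S) = { $, a, g, k, n, y }.
In F ::= H' n: add FIRST(n) = { n }.
Union: FOLLOW(H') = { $, a, g, k, n, y }.

{ $, a, g, k, n, y }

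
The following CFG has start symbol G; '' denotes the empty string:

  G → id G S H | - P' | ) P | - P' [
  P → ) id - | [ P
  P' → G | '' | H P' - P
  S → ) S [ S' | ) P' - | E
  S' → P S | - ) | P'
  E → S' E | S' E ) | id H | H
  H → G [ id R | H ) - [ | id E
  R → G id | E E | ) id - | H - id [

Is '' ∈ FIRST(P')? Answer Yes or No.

Yes

P' has an ''-production, so P' ⇒ ''.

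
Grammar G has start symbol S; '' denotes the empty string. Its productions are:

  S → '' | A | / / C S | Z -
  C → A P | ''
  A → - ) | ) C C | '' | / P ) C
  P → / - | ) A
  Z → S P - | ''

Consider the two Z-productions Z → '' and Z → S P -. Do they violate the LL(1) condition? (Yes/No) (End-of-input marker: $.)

FIRST('') = { '' } and FIRST(S P -) = { ), -, / }.
The first alternative is nullable and FOLLOW(Z) = { - } shares - with FIRST of the second — conflict.

Yes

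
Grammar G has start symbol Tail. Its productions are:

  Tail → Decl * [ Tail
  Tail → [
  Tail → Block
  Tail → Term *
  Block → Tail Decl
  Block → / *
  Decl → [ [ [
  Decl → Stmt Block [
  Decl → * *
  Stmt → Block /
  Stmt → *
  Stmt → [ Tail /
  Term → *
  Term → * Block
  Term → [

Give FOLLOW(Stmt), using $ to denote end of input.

{ *, /, [ }

In Decl → Stmt Block [: add FIRST(Block [) = { *, /, [ }.
Union: FOLLOW(Stmt) = { *, /, [ }.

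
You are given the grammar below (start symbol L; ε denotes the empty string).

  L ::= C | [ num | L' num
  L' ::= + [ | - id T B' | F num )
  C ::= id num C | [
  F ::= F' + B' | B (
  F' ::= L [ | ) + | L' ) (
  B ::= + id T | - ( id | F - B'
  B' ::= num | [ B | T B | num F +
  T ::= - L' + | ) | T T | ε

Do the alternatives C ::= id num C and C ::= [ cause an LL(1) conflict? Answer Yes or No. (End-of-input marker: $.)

FIRST(id num C) = { id } and FIRST([) = { [ }.
The FIRST sets are disjoint and neither alternative is nullable — no conflict.

No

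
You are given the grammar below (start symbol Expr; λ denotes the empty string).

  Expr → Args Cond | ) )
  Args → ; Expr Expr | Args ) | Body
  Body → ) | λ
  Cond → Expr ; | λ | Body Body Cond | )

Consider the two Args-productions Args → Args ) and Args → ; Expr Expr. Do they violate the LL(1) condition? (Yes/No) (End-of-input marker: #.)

Yes

FIRST(Args )) = { ), ; } and FIRST(; Expr Expr) = { ; }.
Both contain ;, so the two alternatives are not disjoint — LL(1) conflict.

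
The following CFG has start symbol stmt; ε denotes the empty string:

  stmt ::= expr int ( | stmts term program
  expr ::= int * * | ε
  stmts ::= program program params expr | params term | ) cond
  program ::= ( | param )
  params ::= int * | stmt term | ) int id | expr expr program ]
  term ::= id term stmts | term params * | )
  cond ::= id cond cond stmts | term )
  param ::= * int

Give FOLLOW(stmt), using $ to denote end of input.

stmt is the start symbol, so $ ∈ FOLLOW(stmt).
In params ::= stmt term: add FIRST(term) = { ), id }.
Union: FOLLOW(stmt) = { $, ), id }.

{ $, ), id }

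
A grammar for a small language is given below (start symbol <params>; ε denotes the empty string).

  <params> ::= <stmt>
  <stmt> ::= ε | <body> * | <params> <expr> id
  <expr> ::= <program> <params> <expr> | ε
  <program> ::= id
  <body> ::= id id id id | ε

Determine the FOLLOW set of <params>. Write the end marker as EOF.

<params> is the start symbol, so EOF ∈ FOLLOW(<params>).
In <stmt> ::= <params> <expr> id: add FIRST(<expr> id) = { id }.
In <expr> ::= <program> <params> <expr>: add FIRST(<expr>)\{ε} = { id }.
  Since <expr> is nullable, also add FOLLOW(<expr>) = { id }.
Union: FOLLOW(<params>) = { EOF, id }.

{ EOF, id }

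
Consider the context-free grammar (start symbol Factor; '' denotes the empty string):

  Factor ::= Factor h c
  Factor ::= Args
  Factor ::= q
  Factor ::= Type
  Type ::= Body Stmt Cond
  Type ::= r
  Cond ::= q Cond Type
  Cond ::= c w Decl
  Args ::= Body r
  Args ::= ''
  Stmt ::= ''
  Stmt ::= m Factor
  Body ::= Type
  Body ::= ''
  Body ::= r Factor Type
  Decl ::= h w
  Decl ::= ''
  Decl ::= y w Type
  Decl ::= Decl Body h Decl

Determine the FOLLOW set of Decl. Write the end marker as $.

In Cond ::= c w Decl: Decl is at the end, add FOLLOW(Cond) = { $, c, h, m, q, r }.
In Decl ::= Decl Body h Decl: add FIRST(Body h Decl) = { c, h, m, q, r }.
In Decl ::= Decl Body h Decl: Decl is at the end, add FOLLOW(Decl) = { $, c, h, m, q, r }.
Union: FOLLOW(Decl) = { $, c, h, m, q, r }.

{ $, c, h, m, q, r }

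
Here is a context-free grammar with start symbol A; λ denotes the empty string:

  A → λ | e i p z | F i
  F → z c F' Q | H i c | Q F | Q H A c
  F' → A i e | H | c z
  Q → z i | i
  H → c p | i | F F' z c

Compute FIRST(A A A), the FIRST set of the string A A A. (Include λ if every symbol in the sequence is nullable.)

Add FIRST(A)\{λ} = { c, e, i, z }; A is nullable, continue.
Add FIRST(A)\{λ} = { c, e, i, z }; A is nullable, continue.
Add FIRST(A)\{λ} = { c, e, i, z }; A is nullable, continue.
Every symbol is nullable, so include λ.

{ c, e, i, z, λ }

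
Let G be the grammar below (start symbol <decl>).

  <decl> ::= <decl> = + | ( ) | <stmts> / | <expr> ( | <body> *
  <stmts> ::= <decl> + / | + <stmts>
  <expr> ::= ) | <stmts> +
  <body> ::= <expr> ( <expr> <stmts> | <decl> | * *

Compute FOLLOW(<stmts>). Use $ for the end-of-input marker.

In <decl> ::= <stmts> /: add FIRST(/) = { / }.
In <stmts> ::= + <stmts>: <stmts> is at the end, add FOLLOW(<stmts>) = { *, +, / }.
In <expr> ::= <stmts> +: add FIRST(+) = { + }.
In <body> ::= <expr> ( <expr> <stmts>: <stmts> is at the end, add FOLLOW(<body>) = { * }.
Union: FOLLOW(<stmts>) = { *, +, / }.

{ *, +, / }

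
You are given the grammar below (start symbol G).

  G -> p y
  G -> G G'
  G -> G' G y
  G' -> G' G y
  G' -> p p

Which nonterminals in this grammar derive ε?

No nonterminal has an empty production or an RHS whose symbols are all nullable.

{ } (none)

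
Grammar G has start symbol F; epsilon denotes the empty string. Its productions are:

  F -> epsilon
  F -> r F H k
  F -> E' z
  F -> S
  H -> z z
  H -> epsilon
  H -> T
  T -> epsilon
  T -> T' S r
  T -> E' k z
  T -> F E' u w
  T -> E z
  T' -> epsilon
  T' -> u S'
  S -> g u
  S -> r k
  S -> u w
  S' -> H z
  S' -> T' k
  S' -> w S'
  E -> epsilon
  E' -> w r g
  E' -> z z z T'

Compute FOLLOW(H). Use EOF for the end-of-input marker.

In F -> r F H k: add FIRST(k) = { k }.
In S' -> H z: add FIRST(z) = { z }.
Union: FOLLOW(H) = { k, z }.

{ k, z }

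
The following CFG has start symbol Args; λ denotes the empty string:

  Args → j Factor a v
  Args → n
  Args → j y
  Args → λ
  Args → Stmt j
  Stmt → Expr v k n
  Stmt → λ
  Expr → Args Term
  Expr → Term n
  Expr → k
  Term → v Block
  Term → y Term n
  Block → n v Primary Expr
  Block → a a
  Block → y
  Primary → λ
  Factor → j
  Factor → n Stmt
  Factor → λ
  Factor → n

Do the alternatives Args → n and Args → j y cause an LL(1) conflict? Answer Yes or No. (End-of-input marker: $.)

FIRST(n) = { n } and FIRST(j y) = { j }.
The FIRST sets are disjoint and neither alternative is nullable — no conflict.

No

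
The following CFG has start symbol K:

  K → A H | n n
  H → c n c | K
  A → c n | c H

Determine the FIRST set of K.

From K → A H: add FIRST(A) = { c }.
K → n n contributes {n}.
Union: FIRST(K) = { c, n }.

{ c, n }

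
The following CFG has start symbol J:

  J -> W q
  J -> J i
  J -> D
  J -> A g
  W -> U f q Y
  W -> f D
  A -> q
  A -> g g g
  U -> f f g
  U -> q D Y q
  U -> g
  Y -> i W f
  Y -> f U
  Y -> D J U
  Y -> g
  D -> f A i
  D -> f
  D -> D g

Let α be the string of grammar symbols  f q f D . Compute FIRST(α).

{ f }

f is a terminal; add {f} and stop.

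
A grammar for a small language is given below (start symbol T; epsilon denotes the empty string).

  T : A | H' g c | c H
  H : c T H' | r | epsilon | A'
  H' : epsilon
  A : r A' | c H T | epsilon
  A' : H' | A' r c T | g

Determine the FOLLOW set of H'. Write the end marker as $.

{ $, c, g, r }

In T : H' g c: add FIRST(g c) = { g }.
In H : c T H': H' is at the end, add FOLLOW(H) = { $, c, g, r }.
In A' : H': H' is at the end, add FOLLOW(A') = { $, c, g, r }.
Union: FOLLOW(H') = { $, c, g, r }.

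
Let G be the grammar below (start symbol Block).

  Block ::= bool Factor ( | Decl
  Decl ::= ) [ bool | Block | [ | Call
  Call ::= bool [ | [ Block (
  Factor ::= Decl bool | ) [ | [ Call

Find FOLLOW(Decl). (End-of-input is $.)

{ $, (, bool }

In Block ::= Decl: Decl is at the end, add FOLLOW(Block) = { $, (, bool }.
In Factor ::= Decl bool: add FIRST(bool) = { bool }.
Union: FOLLOW(Decl) = { $, (, bool }.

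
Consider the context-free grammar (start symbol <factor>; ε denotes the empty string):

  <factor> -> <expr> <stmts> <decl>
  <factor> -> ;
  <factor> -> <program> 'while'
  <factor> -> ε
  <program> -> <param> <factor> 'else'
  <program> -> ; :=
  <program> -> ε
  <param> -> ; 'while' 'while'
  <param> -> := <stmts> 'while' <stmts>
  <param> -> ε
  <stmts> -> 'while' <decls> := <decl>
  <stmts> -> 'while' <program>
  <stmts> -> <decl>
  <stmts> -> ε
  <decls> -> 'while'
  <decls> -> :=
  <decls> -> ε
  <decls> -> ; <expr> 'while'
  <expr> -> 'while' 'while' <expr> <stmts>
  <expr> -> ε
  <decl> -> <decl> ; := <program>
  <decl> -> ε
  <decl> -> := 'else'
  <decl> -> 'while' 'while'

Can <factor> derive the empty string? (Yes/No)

Yes

<factor> has an ε-production, so <factor> ⇒ ε.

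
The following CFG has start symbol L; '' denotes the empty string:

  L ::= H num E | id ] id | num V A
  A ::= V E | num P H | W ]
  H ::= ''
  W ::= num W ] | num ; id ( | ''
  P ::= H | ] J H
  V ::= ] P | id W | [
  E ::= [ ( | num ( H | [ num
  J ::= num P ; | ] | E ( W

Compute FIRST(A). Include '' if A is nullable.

{ [, ], id, num }

From A ::= V E: add FIRST(V) = { [, ], id }.
A ::= num P H contributes {num}.
From A ::= W ]: W nullable, take FIRST(W) ∪ {]} = { ], num }.
Union: FIRST(A) = { [, ], id, num }.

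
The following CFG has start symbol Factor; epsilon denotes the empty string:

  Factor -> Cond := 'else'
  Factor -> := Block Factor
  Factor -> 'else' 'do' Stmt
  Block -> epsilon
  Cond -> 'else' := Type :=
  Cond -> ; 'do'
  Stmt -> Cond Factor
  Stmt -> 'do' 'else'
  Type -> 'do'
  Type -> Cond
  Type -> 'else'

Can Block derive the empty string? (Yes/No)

Yes

Block has an epsilon-production, so Block ⇒ epsilon.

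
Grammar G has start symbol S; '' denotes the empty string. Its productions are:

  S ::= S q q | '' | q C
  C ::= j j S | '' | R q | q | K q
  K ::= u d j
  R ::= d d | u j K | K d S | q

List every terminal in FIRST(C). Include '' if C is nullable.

C ::= j j S contributes {j}.
C ::= '' contributes ''.
From C ::= R q: add FIRST(R) = { d, q, u }.
C ::= q contributes {q}.
From C ::= K q: add FIRST(K) = { u }.
Union: FIRST(C) = { d, j, q, u, '' }.

{ d, j, q, u, '' }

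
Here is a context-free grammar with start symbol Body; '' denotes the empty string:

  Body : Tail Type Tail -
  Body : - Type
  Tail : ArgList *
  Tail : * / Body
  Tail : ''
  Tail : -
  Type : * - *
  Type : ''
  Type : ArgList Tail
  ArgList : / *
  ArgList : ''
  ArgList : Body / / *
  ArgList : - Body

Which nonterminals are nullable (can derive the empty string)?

Directly nullable (have an ''-production): Tail, Type, ArgList.
No other nonterminal has a production whose RHS symbols are all nullable.

{ ArgList, Tail, Type }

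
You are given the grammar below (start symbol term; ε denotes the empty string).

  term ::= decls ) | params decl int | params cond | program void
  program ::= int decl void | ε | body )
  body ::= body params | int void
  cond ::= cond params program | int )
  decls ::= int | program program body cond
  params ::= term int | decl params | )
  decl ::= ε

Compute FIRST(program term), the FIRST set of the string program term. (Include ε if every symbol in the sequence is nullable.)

{ ), int, void }

Add FIRST(program)\{ε} = { int }; program is nullable, continue.
Add FIRST(term) = { ), int, void }; term is not nullable, stop.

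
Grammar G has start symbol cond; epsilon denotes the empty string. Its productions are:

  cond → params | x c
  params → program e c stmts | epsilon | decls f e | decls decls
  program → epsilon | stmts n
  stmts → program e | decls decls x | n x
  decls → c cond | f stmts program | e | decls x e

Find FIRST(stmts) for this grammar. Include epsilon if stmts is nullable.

From stmts → program e: program nullable, take FIRST(program) ∪ {e} = { c, e, f, n }.
From stmts → decls decls x: add FIRST(decls) = { c, e, f }.
stmts → n x contributes {n}.
Union: FIRST(stmts) = { c, e, f, n }.

{ c, e, f, n }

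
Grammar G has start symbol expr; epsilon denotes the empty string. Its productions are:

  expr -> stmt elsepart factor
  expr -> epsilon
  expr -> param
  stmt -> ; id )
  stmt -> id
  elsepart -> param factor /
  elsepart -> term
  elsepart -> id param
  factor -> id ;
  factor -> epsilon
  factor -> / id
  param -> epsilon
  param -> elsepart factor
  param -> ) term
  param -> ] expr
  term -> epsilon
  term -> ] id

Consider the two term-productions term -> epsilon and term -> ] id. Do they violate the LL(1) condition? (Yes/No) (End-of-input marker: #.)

FIRST(epsilon) = { epsilon } and FIRST(] id) = { ] }.
The first is nullable but FOLLOW(term) = { #, /, id } is disjoint from FIRST of the second.

No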